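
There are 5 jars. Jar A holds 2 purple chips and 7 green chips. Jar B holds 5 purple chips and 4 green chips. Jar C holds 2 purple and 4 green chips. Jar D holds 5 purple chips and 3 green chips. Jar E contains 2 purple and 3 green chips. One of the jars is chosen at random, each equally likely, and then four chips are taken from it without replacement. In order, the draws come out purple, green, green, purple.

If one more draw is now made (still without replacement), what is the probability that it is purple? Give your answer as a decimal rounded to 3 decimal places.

For each hypothesis, P(data | H) works out to: P(data | jar A) = (2/9)(7/8)(6/7)(1/6) = 1/36; P(data | jar B) = (5/9)(4/8)(3/7)(4/6) = 5/63; P(data | jar C) = (2/6)(4/5)(3/4)(1/3) = 1/15; P(data | jar D) = (5/8)(3/7)(2/6)(4/5) = 1/14; P(data | jar E) = (2/5)(3/4)(2/3)(1/2) = 1/10.
Multiplying each by its prior: 1/5 · 1/36 = 1/180, 1/5 · 5/63 = 1/63, 1/5 · 1/15 = 1/75, 1/5 · 1/14 = 1/70, 1/5 · 1/10 = 1/50; summing to 29/420.
Dividing through by the total gives posterior P(jar A | data) = 7/87, P(jar B | data) = 20/87, P(jar C | data) = 28/145, P(jar D | data) = 6/29, P(jar E | data) = 42/145.
Averaging over the posterior, P(purple next | data) = (0)(7/87) + (3/5)(20/87) + (0)(28/145) + (3/4)(6/29) + (0)(42/145) = 17/58.

0.293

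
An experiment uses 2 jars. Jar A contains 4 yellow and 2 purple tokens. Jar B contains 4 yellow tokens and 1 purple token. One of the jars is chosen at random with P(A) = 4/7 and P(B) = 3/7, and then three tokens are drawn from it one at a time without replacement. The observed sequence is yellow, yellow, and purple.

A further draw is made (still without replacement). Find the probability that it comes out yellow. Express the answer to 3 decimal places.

0.810

For each hypothesis, P(data | H) works out to: P(data | jar A) = (4/6)(3/5)(2/4) = 1/5; P(data | jar B) = (4/5)(3/4)(1/3) = 1/5.
Multiplying each by its prior: 4/7 · 1/5 = 4/35, 3/7 · 1/5 = 3/35; summing to 1/5.
Dividing through by the total gives posterior P(jar A | data) = 4/7, P(jar B | data) = 3/7.
Averaging over the posterior, P(yellow next | data) = (2/3)(4/7) + (1)(3/7) = 17/21.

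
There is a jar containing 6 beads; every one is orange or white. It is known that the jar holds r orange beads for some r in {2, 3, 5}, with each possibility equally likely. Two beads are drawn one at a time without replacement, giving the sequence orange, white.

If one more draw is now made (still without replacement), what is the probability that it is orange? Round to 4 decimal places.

Under each hypothesis, the probability of the observed sequence is: P(data | r = 2) = (2/6)(4/5) = 4/15; P(data | r = 3) = (3/6)(3/5) = 3/10; P(data | r = 5) = (5/6)(1/5) = 1/6.
Weighting by the prior gives 1/3 · 4/15 = 4/45, 1/3 · 3/10 = 1/10, 1/3 · 1/6 = 1/18; with total 11/45.
The posterior is then P(r = 2 | data) = 4/11, P(r = 3 | data) = 9/22, P(r = 5 | data) = 5/22.
The predictive probability is P(orange next | data) = (1/4)(4/11) + (1/2)(9/22) + (1)(5/22) = 23/44.

0.5227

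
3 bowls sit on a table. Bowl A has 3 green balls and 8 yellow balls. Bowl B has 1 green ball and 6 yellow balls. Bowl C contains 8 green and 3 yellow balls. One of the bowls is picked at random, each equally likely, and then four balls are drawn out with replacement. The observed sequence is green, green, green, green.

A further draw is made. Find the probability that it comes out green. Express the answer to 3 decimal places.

0.718

Under each hypothesis, the probability of the observed sequence is: P(data | bowl A) = (3/11)(3/11)(3/11)(3/11) = 0.0055324; P(data | bowl B) = (1/7)(1/7)(1/7)(1/7) = 0.00041649; P(data | bowl C) = (8/11)(8/11)(8/11)(8/11) = 0.27976.
Weighting by the prior gives 1/3 · 0.0055324 = 0.0018441, 1/3 · 0.00041649 = 0.00013883, 1/3 · 0.27976 = 0.093254; with total 0.095237.
Normalising, the posterior is P(bowl A | data) = 0.019364, P(bowl B | data) = 0.0014577, P(bowl C | data) = 0.97918.
The predictive probability is P(green next | data) = (3/11)(0.019364) + (1/7)(0.0014577) + (8/11)(0.97918) = 0.71762.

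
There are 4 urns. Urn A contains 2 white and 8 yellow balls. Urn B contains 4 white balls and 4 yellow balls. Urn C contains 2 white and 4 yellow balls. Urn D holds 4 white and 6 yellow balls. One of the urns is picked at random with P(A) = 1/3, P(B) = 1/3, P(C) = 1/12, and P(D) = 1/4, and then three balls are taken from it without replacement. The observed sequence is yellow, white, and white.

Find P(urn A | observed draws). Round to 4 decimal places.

0.0866

For each hypothesis, P(data | H) works out to: P(data | urn A) = (8/10)(2/9)(1/8) = 0.022222; P(data | urn B) = (4/8)(4/7)(3/6) = 0.14286; P(data | urn C) = (4/6)(2/5)(1/4) = 0.066667; P(data | urn D) = (6/10)(4/9)(3/8) = 0.1.
The prior-weighted likelihoods are 1/3 · 0.022222 = 0.0074074, 1/3 · 0.14286 = 0.047619, 1/12 · 0.066667 = 0.0055556, 1/4 · 0.1 = 0.025; these sum to 0.085582.
Therefore the posterior P(urn A | data) = (0.0074074) / (0.085582) = 0.086553.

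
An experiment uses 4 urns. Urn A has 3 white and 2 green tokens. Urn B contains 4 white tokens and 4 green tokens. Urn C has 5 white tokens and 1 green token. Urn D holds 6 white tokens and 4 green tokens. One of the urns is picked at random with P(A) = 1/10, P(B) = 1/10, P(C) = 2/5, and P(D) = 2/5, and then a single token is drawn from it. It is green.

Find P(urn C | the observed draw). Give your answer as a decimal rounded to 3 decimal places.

Under each hypothesis, the probability of this draw is: P(data | urn A) = (2/5) = 2/5; P(data | urn B) = (4/8) = 1/2; P(data | urn C) = (1/6) = 1/6; P(data | urn D) = (4/10) = 2/5.
The prior-weighted likelihoods are 1/10 · 2/5 = 1/25, 1/10 · 1/2 = 1/20, 2/5 · 1/6 = 1/15, 2/5 · 2/5 = 4/25; with total 19/60.
By Bayes' rule, P(urn C | data) = (1/15) / (19/60) = 4/19.

0.211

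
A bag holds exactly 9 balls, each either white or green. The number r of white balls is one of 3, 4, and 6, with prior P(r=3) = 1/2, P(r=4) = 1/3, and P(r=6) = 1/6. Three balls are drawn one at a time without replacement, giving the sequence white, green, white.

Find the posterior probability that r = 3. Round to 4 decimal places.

0.3396

Under each hypothesis, the probability of the observed sequence is: P(data | r = 3) = (3/9)(6/8)(2/7) = 1/14; P(data | r = 4) = (4/9)(5/8)(3/7) = 5/42; P(data | r = 6) = (6/9)(3/8)(5/7) = 5/28.
Weighting by the prior gives 1/2 · 1/14 = 1/28, 1/3 · 5/42 = 5/126, 1/6 · 5/28 = 5/168; summing to 53/504.
So P(r = 3 | data) = (1/28) / (53/504) = 18/53.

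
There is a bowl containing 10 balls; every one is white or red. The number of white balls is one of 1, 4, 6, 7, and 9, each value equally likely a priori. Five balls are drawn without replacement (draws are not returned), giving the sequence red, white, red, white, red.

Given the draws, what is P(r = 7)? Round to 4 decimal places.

For each hypothesis, P(data | H) works out to: P(data | r = 1) = (9/10)(1/9)(8/8)(0/7) = 0; P(data | r = 4) = (6/10)(4/9)(5/8)(3/7)(4/6) = 0.047619; P(data | r = 6) = (4/10)(6/9)(3/8)(5/7)(2/6) = 0.02381; P(data | r = 7) = (3/10)(7/9)(2/8)(6/7)(1/6) = 0.0083333; P(data | r = 9) = (1/10)(9/9)(0/8) = 0.
Multiplying each by its prior: 1/5 · 0 = 0, 1/5 · 0.047619 = 0.0095238, 1/5 · 0.02381 = 0.0047619, 1/5 · 0.0083333 = 0.0016667, 1/5 · 0 = 0; with total 0.015952.
Hence P(r = 7 | data) = (0.0016667) / (0.015952) = 0.10448.

0.1045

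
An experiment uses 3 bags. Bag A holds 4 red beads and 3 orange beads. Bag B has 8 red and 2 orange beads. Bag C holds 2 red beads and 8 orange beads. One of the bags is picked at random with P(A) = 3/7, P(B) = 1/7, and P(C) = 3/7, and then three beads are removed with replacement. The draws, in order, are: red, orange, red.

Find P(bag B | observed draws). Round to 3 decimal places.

0.199

Under each hypothesis, the probability of the observed sequence is: P(data | bag A) = (4/7)(3/7)(4/7) = 0.13994; P(data | bag B) = (8/10)(2/10)(8/10) = 0.128; P(data | bag C) = (2/10)(8/10)(2/10) = 0.032.
The prior-weighted likelihoods are 3/7 · 0.13994 = 0.059975, 1/7 · 0.128 = 0.018286, 3/7 · 0.032 = 0.013714; with total 0.091975.
So P(bag B | data) = (0.018286) / (0.091975) = 0.19881.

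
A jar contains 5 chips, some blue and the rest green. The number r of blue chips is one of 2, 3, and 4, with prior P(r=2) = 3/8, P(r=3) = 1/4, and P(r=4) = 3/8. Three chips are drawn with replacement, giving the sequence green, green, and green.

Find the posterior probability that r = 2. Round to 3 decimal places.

For each hypothesis, P(data | H) works out to: P(data | r = 2) = (3/5)(3/5)(3/5) = 27/125; P(data | r = 3) = (2/5)(2/5)(2/5) = 8/125; P(data | r = 4) = (1/5)(1/5)(1/5) = 1/125.
Multiplying each by its prior: 3/8 · 27/125 = 81/1000, 1/4 · 8/125 = 2/125, 3/8 · 1/125 = 3/1000; these sum to 1/10.
Hence P(r = 2 | data) = (81/1000) / (1/10) = 81/100.

0.810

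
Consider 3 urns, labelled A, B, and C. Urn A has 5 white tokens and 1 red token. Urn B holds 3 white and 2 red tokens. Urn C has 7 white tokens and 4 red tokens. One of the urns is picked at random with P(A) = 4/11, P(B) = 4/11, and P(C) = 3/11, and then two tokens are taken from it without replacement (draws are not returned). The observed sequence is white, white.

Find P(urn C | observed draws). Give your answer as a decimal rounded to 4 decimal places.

0.2285

Under each hypothesis, the probability of the observed sequence is: P(data | urn A) = (5/6)(4/5) = 0.66667; P(data | urn B) = (3/5)(2/4) = 0.3; P(data | urn C) = (7/11)(6/10) = 0.38182.
The prior-weighted likelihoods are 4/11 · 0.66667 = 0.24242, 4/11 · 0.3 = 0.10909, 3/11 · 0.38182 = 0.10413; with total 0.45565.
Hence P(urn C | data) = (0.10413) / (0.45565) = 0.22854.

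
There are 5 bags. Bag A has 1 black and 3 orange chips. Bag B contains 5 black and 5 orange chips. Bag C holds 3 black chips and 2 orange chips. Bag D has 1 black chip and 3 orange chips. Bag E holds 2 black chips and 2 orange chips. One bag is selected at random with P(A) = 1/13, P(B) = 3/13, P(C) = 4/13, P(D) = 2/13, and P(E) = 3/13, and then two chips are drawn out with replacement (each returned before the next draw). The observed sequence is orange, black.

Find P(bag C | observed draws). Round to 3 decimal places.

The likelihood of the observed sequence under each hypothesis: P(data | bag A) = (3/4)(1/4) = 3/16; P(data | bag B) = (5/10)(5/10) = 1/4; P(data | bag C) = (2/5)(3/5) = 6/25; P(data | bag D) = (3/4)(1/4) = 3/16; P(data | bag E) = (2/4)(2/4) = 1/4.
The prior-weighted likelihoods are 1/13 · 3/16 = 3/208, 3/13 · 1/4 = 3/52, 4/13 · 6/25 = 24/325, 2/13 · 3/16 = 3/104, 3/13 · 1/4 = 3/52; summing to 93/400.
By Bayes' rule, P(bag C | data) = (24/325) / (93/400) = 128/403.

0.318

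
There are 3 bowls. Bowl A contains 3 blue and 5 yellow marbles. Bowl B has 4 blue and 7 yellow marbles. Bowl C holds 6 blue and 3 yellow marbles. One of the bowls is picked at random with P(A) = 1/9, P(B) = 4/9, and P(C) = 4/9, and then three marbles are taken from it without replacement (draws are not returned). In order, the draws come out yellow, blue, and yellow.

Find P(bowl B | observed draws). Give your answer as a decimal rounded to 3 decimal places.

0.594

Under each hypothesis, the probability of the observed sequence is: P(data | bowl A) = (5/8)(3/7)(4/6) = 0.17857; P(data | bowl B) = (7/11)(4/10)(6/9) = 0.1697; P(data | bowl C) = (3/9)(6/8)(2/7) = 0.071429.
Multiplying each by its prior: 1/9 · 0.17857 = 0.019841, 4/9 · 0.1697 = 0.075421, 4/9 · 0.071429 = 0.031746; with total 0.12701.
So P(bowl B | data) = (0.075421) / (0.12701) = 0.59383.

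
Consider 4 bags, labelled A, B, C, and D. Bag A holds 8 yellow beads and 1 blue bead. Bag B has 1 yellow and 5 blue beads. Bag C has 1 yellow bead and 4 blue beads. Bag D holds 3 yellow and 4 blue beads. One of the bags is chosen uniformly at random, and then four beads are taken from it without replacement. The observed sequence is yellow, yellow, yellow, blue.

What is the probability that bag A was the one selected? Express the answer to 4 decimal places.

The likelihood of the observed sequence under each hypothesis: P(data | bag A) = (8/9)(7/8)(6/7)(1/6) = 1/9; P(data | bag B) = (1/6)(0/5) = 0; P(data | bag C) = (1/5)(0/4) = 0; P(data | bag D) = (3/7)(2/6)(1/5)(4/4) = 1/35.
The prior-weighted likelihoods are 1/4 · 1/9 = 1/36, 1/4 · 0 = 0, 1/4 · 0 = 0, 1/4 · 1/35 = 1/140; with total 11/315.
Hence P(bag A | data) = (1/36) / (11/315) = 35/44.

0.7955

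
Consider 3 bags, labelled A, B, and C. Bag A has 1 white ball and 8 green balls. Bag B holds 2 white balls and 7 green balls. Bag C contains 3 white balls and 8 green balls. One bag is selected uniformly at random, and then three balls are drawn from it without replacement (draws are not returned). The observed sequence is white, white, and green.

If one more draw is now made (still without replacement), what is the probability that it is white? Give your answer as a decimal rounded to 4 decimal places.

0.0795

The likelihood of the observed sequence under each hypothesis: P(data | bag A) = (1/9)(0/8) = 0; P(data | bag B) = (2/9)(1/8)(7/7) = 0.027778; P(data | bag C) = (3/11)(2/10)(8/9) = 0.048485.
Multiplying each by its prior: 1/3 · 0 = 0, 1/3 · 0.027778 = 0.0092593, 1/3 · 0.048485 = 0.016162; these sum to 0.025421.
The posterior is then P(bag A | data) = 0, P(bag B | data) = 0.36424, P(bag C | data) = 0.63576.
So P(white next | data) = Σ P(white next | H) P(H | data) = (0)(0.36424) + (1/8)(0.63576) = 0.07947.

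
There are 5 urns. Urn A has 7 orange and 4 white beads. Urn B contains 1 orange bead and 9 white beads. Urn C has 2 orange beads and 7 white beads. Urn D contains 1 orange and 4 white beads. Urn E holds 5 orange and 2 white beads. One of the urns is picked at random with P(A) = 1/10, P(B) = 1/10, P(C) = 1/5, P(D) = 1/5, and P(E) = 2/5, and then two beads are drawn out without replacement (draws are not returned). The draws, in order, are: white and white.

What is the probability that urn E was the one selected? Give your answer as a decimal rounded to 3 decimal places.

0.055

Compute the likelihood of the observed sequence for each case: P(data | urn A) = (4/11)(3/10) = 0.10909; P(data | urn B) = (9/10)(8/9) = 0.8; P(data | urn C) = (7/9)(6/8) = 0.58333; P(data | urn D) = (4/5)(3/4) = 0.6; P(data | urn E) = (2/7)(1/6) = 0.047619.
Multiplying each by its prior: 1/10 · 0.10909 = 0.010909, 1/10 · 0.8 = 0.08, 1/5 · 0.58333 = 0.11667, 1/5 · 0.6 = 0.12, 2/5 · 0.047619 = 0.019048; summing to 0.34662.
By Bayes' rule, P(urn E | data) = (0.019048) / (0.34662) = 0.054952.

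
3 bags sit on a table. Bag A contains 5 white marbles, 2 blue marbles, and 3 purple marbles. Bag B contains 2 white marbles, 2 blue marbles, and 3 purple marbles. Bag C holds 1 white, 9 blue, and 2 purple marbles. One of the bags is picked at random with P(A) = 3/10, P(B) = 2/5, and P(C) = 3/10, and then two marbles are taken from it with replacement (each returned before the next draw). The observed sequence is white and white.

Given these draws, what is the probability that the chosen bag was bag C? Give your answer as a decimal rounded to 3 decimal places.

0.019

For each hypothesis, P(data | H) works out to: P(data | bag A) = (5/10)(5/10) = 0.25; P(data | bag B) = (2/7)(2/7) = 0.081633; P(data | bag C) = (1/12)(1/12) = 0.0069444.
Weighting by the prior gives 3/10 · 0.25 = 0.075, 2/5 · 0.081633 = 0.032653, 3/10 · 0.0069444 = 0.0020833; these sum to 0.10974.
Hence P(bag C | data) = (0.0020833) / (0.10974) = 0.018985.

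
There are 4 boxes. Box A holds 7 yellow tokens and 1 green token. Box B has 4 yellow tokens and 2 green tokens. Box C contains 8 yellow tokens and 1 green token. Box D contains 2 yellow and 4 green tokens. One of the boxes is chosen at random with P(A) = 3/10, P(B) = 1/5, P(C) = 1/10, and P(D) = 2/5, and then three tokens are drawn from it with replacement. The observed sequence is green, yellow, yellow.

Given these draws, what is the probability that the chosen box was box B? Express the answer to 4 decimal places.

Compute the likelihood of the observed sequence for each case: P(data | box A) = (1/8)(7/8)(7/8) = 0.095703; P(data | box B) = (2/6)(4/6)(4/6) = 0.14815; P(data | box C) = (1/9)(8/9)(8/9) = 0.087791; P(data | box D) = (4/6)(2/6)(2/6) = 0.074074.
The prior-weighted likelihoods are 3/10 · 0.095703 = 0.028711, 1/5 · 0.14815 = 0.02963, 1/10 · 0.087791 = 0.0087791, 2/5 · 0.074074 = 0.02963; these sum to 0.096749.
Therefore the posterior P(box B | data) = (0.02963) / (0.096749) = 0.30625.

0.3063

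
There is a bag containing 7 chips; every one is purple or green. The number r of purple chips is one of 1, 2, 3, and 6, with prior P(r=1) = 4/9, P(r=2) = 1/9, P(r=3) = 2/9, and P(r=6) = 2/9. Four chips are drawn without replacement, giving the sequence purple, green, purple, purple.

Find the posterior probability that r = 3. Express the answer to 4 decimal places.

The likelihood of the observed sequence under each hypothesis: P(data | r = 1) = (1/7)(6/6)(0/5) = 0; P(data | r = 2) = (2/7)(5/6)(1/5)(0/4) = 0; P(data | r = 3) = (3/7)(4/6)(2/5)(1/4) = 1/35; P(data | r = 6) = (6/7)(1/6)(5/5)(4/4) = 1/7.
The prior-weighted likelihoods are 4/9 · 0 = 0, 1/9 · 0 = 0, 2/9 · 1/35 = 2/315, 2/9 · 1/7 = 2/63; these sum to 4/105.
So P(r = 3 | data) = (2/315) / (4/105) = 1/6.

0.1667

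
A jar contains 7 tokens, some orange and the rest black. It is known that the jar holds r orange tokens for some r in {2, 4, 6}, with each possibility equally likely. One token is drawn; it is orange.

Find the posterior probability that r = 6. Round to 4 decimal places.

The likelihood of this draw under each hypothesis: P(data | r = 2) = (2/7) = 2/7; P(data | r = 4) = (4/7) = 4/7; P(data | r = 6) = (6/7) = 6/7.
The prior-weighted likelihoods are 1/3 · 2/7 = 2/21, 1/3 · 4/7 = 4/21, 1/3 · 6/7 = 2/7; these sum to 4/7.
By Bayes' rule, P(r = 6 | data) = (2/7) / (4/7) = 1/2.

0.5000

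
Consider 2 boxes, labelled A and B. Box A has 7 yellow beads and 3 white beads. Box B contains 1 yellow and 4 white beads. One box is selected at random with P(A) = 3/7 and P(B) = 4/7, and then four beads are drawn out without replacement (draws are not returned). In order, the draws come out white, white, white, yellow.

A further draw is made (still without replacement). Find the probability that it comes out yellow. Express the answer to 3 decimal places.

0.030

The likelihood of the observed sequence under each hypothesis: P(data | box A) = (3/10)(2/9)(1/8)(7/7) = 1/120; P(data | box B) = (4/5)(3/4)(2/3)(1/2) = 1/5.
The prior-weighted likelihoods are 3/7 · 1/120 = 1/280, 4/7 · 1/5 = 4/35; these sum to 33/280.
Dividing through by the total gives posterior P(box A | data) = 1/33, P(box B | data) = 32/33.
So P(yellow next | data) = Σ P(yellow next | H) P(H | data) = (1)(1/33) + (0)(32/33) = 1/33.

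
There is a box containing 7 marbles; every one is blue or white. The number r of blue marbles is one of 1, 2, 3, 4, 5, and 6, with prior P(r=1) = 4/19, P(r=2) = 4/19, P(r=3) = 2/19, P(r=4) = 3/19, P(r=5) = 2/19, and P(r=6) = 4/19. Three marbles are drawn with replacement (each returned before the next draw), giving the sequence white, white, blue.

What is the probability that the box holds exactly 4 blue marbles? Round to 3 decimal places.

For each hypothesis, P(data | H) works out to: P(data | r = 1) = (6/7)(6/7)(1/7) = 0.10496; P(data | r = 2) = (5/7)(5/7)(2/7) = 0.14577; P(data | r = 3) = (4/7)(4/7)(3/7) = 0.13994; P(data | r = 4) = (3/7)(3/7)(4/7) = 0.10496; P(data | r = 5) = (2/7)(2/7)(5/7) = 0.058309; P(data | r = 6) = (1/7)(1/7)(6/7) = 0.017493.
Multiplying each by its prior: 4/19 · 0.10496 = 0.022096, 4/19 · 0.14577 = 0.030689, 2/19 · 0.13994 = 0.014731, 3/19 · 0.10496 = 0.016572, 2/19 · 0.058309 = 0.0061378, 4/19 · 0.017493 = 0.0036827; summing to 0.093908.
Therefore the posterior P(r = 4 | data) = (0.016572) / (0.093908) = 0.17647.

0.176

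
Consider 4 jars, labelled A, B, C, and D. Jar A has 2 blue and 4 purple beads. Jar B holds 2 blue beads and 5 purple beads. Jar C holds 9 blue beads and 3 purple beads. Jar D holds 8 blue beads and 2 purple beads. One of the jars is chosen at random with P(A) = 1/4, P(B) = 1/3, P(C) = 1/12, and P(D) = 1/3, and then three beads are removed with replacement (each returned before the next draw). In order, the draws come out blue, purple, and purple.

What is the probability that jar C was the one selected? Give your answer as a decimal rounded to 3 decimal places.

Under each hypothesis, the probability of the observed sequence is: P(data | jar A) = (2/6)(4/6)(4/6) = 0.14815; P(data | jar B) = (2/7)(5/7)(5/7) = 0.14577; P(data | jar C) = (9/12)(3/12)(3/12) = 0.046875; P(data | jar D) = (8/10)(2/10)(2/10) = 0.032.
Multiplying each by its prior: 1/4 · 0.14815 = 0.037037, 1/3 · 0.14577 = 0.048591, 1/12 · 0.046875 = 0.0039062, 1/3 · 0.032 = 0.010667; with total 0.1002.
By Bayes' rule, P(jar C | data) = (0.0039062) / (0.1002) = 0.038984.

0.039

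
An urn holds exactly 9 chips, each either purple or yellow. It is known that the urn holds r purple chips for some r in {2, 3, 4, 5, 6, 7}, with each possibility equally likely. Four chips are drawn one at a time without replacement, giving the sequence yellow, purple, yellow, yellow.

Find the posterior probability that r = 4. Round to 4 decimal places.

0.2041

The likelihood of the observed sequence under each hypothesis: P(data | r = 2) = (7/9)(2/8)(6/7)(5/6) = 5/36; P(data | r = 3) = (6/9)(3/8)(5/7)(4/6) = 5/42; P(data | r = 4) = (5/9)(4/8)(4/7)(3/6) = 5/63; P(data | r = 5) = (4/9)(5/8)(3/7)(2/6) = 5/126; P(data | r = 6) = (3/9)(6/8)(2/7)(1/6) = 1/84; P(data | r = 7) = (2/9)(7/8)(1/7)(0/6) = 0.
Multiplying each by its prior: 1/6 · 5/36 = 5/216, 1/6 · 5/42 = 5/252, 1/6 · 5/63 = 5/378, 1/6 · 5/126 = 5/756, 1/6 · 1/84 = 1/504, 1/6 · 0 = 0; these sum to 7/108.
Hence P(r = 4 | data) = (5/378) / (7/108) = 10/49.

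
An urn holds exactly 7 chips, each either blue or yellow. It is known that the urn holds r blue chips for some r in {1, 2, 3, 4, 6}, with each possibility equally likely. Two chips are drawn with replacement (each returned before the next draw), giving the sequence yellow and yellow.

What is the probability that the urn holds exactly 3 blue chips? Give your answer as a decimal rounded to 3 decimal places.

For each hypothesis, P(data | H) works out to: P(data | r = 1) = (6/7)(6/7) = 36/49; P(data | r = 2) = (5/7)(5/7) = 25/49; P(data | r = 3) = (4/7)(4/7) = 16/49; P(data | r = 4) = (3/7)(3/7) = 9/49; P(data | r = 6) = (1/7)(1/7) = 1/49.
Weighting by the prior gives 1/5 · 36/49 = 36/245, 1/5 · 25/49 = 5/49, 1/5 · 16/49 = 16/245, 1/5 · 9/49 = 9/245, 1/5 · 1/49 = 1/245; summing to 87/245.
By Bayes' rule, P(r = 3 | data) = (16/245) / (87/245) = 16/87.

0.184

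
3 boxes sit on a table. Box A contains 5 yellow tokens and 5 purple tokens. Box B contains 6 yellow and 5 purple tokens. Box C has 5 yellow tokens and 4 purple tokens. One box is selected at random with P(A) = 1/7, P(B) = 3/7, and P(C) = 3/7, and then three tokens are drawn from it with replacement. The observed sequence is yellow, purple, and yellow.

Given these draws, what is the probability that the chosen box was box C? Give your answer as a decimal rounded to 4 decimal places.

0.4368

Compute the likelihood of the observed sequence for each case: P(data | box A) = (5/10)(5/10)(5/10) = 0.125; P(data | box B) = (6/11)(5/11)(6/11) = 0.13524; P(data | box C) = (5/9)(4/9)(5/9) = 0.13717.
The prior-weighted likelihoods are 1/7 · 0.125 = 0.017857, 3/7 · 0.13524 = 0.057959, 3/7 · 0.13717 = 0.058789; summing to 0.1346.
So P(box C | data) = (0.058789) / (0.1346) = 0.43675.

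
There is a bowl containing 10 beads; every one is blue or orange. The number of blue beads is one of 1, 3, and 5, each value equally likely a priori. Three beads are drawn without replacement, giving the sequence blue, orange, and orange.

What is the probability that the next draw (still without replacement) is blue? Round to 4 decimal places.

The likelihood of the observed sequence under each hypothesis: P(data | r = 1) = (1/10)(9/9)(8/8) = 0.1; P(data | r = 3) = (3/10)(7/9)(6/8) = 0.175; P(data | r = 5) = (5/10)(5/9)(4/8) = 0.13889.
Multiplying each by its prior: 1/3 · 0.1 = 0.033333, 1/3 · 0.175 = 0.058333, 1/3 · 0.13889 = 0.046296; summing to 0.13796.
Dividing through by the total gives posterior P(r = 1 | data) = 0.24161, P(r = 3 | data) = 0.42282, P(r = 5 | data) = 0.33557.
So P(blue next | data) = Σ P(blue next | H) P(H | data) = (0)(0.24161) + (2/7)(0.42282) + (4/7)(0.33557) = 0.31256.

0.3126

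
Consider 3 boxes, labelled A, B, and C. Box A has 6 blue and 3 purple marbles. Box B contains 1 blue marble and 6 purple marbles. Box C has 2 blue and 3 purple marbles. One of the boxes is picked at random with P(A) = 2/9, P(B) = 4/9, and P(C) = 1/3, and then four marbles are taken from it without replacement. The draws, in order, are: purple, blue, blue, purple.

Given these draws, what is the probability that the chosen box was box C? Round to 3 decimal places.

0.716

For each hypothesis, P(data | H) works out to: P(data | box A) = (3/9)(6/8)(5/7)(2/6) = 5/84; P(data | box B) = (6/7)(1/6)(0/5) = 0; P(data | box C) = (3/5)(2/4)(1/3)(2/2) = 1/10.
Weighting by the prior gives 2/9 · 5/84 = 5/378, 4/9 · 0 = 0, 1/3 · 1/10 = 1/30; summing to 44/945.
Therefore the posterior P(box C | data) = (1/30) / (44/945) = 63/88.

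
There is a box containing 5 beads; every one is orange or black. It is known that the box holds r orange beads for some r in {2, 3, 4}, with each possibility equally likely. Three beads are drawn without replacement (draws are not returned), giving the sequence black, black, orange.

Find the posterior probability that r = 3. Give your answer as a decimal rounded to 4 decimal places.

Compute the likelihood of the observed sequence for each case: P(data | r = 2) = (3/5)(2/4)(2/3) = 1/5; P(data | r = 3) = (2/5)(1/4)(3/3) = 1/10; P(data | r = 4) = (1/5)(0/4) = 0.
Weighting by the prior gives 1/3 · 1/5 = 1/15, 1/3 · 1/10 = 1/30, 1/3 · 0 = 0; these sum to 1/10.
So P(r = 3 | data) = (1/30) / (1/10) = 1/3.

0.3333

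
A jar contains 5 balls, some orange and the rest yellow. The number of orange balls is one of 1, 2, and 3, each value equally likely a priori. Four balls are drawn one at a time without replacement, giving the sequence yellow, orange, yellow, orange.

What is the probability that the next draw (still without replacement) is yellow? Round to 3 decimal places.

Compute the likelihood of the observed sequence for each case: P(data | r = 1) = (4/5)(1/4)(3/3)(0/2) = 0; P(data | r = 2) = (3/5)(2/4)(2/3)(1/2) = 1/10; P(data | r = 3) = (2/5)(3/4)(1/3)(2/2) = 1/10.
Multiplying each by its prior: 1/3 · 0 = 0, 1/3 · 1/10 = 1/30, 1/3 · 1/10 = 1/30; summing to 1/15.
Normalising, the posterior is P(r = 1 | data) = 0, P(r = 2 | data) = 1/2, P(r = 3 | data) = 1/2.
So P(yellow next | data) = Σ P(yellow next | H) P(H | data) = (1)(1/2) + (0)(1/2) = 1/2.

0.500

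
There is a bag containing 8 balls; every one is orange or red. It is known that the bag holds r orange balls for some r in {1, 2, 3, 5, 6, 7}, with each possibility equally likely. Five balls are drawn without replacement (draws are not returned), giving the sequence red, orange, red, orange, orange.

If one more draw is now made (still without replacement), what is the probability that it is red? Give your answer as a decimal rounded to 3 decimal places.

0.333

Compute the likelihood of the observed sequence for each case: P(data | r = 1) = (7/8)(1/7)(6/6)(0/5) = 0; P(data | r = 2) = (6/8)(2/7)(5/6)(1/5)(0/4) = 0; P(data | r = 3) = (5/8)(3/7)(4/6)(2/5)(1/4) = 1/56; P(data | r = 5) = (3/8)(5/7)(2/6)(4/5)(3/4) = 3/56; P(data | r = 6) = (2/8)(6/7)(1/6)(5/5)(4/4) = 1/28; P(data | r = 7) = (1/8)(7/7)(0/6) = 0.
Multiplying each by its prior: 1/6 · 0 = 0, 1/6 · 0 = 0, 1/6 · 1/56 = 1/336, 1/6 · 3/56 = 1/112, 1/6 · 1/28 = 1/168, 1/6 · 0 = 0; with total 1/56.
Normalising, the posterior is P(r = 1 | data) = 0, P(r = 2 | data) = 0, P(r = 3 | data) = 1/6, P(r = 5 | data) = 1/2, P(r = 6 | data) = 1/3, P(r = 7 | data) = 0.
So P(red next | data) = Σ P(red next | H) P(H | data) = (1)(1/6) + (1/3)(1/2) + (0)(1/3) = 1/3.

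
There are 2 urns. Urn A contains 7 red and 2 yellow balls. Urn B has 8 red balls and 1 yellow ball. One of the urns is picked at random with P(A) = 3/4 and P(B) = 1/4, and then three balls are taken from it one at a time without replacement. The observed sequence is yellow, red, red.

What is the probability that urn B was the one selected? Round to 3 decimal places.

Under each hypothesis, the probability of the observed sequence is: P(data | urn A) = (2/9)(7/8)(6/7) = 1/6; P(data | urn B) = (1/9)(8/8)(7/7) = 1/9.
Weighting by the prior gives 3/4 · 1/6 = 1/8, 1/4 · 1/9 = 1/36; with total 11/72.
So P(urn B | data) = (1/36) / (11/72) = 2/11.

0.182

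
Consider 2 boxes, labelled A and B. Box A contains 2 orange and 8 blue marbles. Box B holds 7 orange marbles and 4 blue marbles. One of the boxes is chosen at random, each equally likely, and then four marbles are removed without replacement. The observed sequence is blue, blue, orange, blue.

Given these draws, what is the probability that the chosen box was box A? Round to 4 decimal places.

0.8627

Compute the likelihood of the observed sequence for each case: P(data | box A) = (8/10)(7/9)(2/8)(6/7) = 2/15; P(data | box B) = (4/11)(3/10)(7/9)(2/8) = 7/330.
The prior-weighted likelihoods are 1/2 · 2/15 = 1/15, 1/2 · 7/330 = 7/660; these sum to 17/220.
By Bayes' rule, P(box A | data) = (1/15) / (17/220) = 44/51.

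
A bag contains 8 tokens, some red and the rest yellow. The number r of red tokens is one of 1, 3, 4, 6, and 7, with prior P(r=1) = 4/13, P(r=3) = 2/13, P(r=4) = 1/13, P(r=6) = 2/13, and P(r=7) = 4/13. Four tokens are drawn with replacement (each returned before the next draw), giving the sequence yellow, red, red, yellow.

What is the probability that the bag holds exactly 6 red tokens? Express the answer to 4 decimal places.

Under each hypothesis, the probability of the observed sequence is: P(data | r = 1) = (7/8)(1/8)(1/8)(7/8) = 0.011963; P(data | r = 3) = (5/8)(3/8)(3/8)(5/8) = 0.054932; P(data | r = 4) = (4/8)(4/8)(4/8)(4/8) = 0.0625; P(data | r = 6) = (2/8)(6/8)(6/8)(2/8) = 0.035156; P(data | r = 7) = (1/8)(7/8)(7/8)(1/8) = 0.011963.
Multiplying each by its prior: 4/13 · 0.011963 = 0.0036809, 2/13 · 0.054932 = 0.008451, 1/13 · 0.0625 = 0.0048077, 2/13 · 0.035156 = 0.0054087, 4/13 · 0.011963 = 0.0036809; summing to 0.026029.
By Bayes' rule, P(r = 6 | data) = (0.0054087) / (0.026029) = 0.20779.

0.2078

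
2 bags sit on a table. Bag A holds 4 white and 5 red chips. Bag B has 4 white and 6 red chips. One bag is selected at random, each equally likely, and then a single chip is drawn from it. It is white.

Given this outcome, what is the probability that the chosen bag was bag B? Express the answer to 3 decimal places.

0.474

The likelihood of this draw under each hypothesis: P(data | bag A) = (4/9) = 4/9; P(data | bag B) = (4/10) = 2/5.
Weighting by the prior gives 1/2 · 4/9 = 2/9, 1/2 · 2/5 = 1/5; summing to 19/45.
By Bayes' rule, P(bag B | data) = (1/5) / (19/45) = 9/19.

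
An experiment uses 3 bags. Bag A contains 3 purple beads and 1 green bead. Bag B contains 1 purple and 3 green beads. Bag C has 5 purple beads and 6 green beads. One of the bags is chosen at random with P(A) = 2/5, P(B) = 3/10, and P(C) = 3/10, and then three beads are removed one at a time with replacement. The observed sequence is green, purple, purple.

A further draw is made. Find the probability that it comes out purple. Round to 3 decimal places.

0.587

Compute the likelihood of the observed sequence for each case: P(data | bag A) = (1/4)(3/4)(3/4) = 0.14062; P(data | bag B) = (3/4)(1/4)(1/4) = 0.046875; P(data | bag C) = (6/11)(5/11)(5/11) = 0.1127.
Weighting by the prior gives 2/5 · 0.14062 = 0.05625, 3/10 · 0.046875 = 0.014063, 3/10 · 0.1127 = 0.033809; these sum to 0.10412.
The posterior is then P(bag A | data) = 0.54023, P(bag B | data) = 0.13506, P(bag C | data) = 0.32471.
The predictive probability is P(purple next | data) = (3/4)(0.54023) + (1/4)(0.13506) + (5/11)(0.32471) = 0.58653.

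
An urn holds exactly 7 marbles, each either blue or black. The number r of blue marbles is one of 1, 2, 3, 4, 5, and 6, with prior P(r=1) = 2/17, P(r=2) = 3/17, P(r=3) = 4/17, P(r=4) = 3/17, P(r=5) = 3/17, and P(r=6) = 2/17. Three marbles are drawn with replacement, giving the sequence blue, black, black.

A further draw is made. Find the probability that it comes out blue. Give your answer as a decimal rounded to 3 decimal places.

0.421

The likelihood of the observed sequence under each hypothesis: P(data | r = 1) = (1/7)(6/7)(6/7) = 0.10496; P(data | r = 2) = (2/7)(5/7)(5/7) = 0.14577; P(data | r = 3) = (3/7)(4/7)(4/7) = 0.13994; P(data | r = 4) = (4/7)(3/7)(3/7) = 0.10496; P(data | r = 5) = (5/7)(2/7)(2/7) = 0.058309; P(data | r = 6) = (6/7)(1/7)(1/7) = 0.017493.
Multiplying each by its prior: 2/17 · 0.10496 = 0.012348, 3/17 · 0.14577 = 0.025725, 4/17 · 0.13994 = 0.032927, 3/17 · 0.10496 = 0.018522, 3/17 · 0.058309 = 0.01029, 2/17 · 0.017493 = 0.002058; these sum to 0.10187.
The posterior is then P(r = 1 | data) = 0.12121, P(r = 2 | data) = 0.25253, P(r = 3 | data) = 0.32323, P(r = 4 | data) = 0.18182, P(r = 5 | data) = 0.10101, P(r = 6 | data) = 0.020202.
So P(blue next | data) = Σ P(blue next | H) P(H | data) = (1/7)(0.12121) + (2/7)(0.25253) + (3/7)(0.32323) + (4/7)(0.18182) + (5/7)(0.10101) + (6/7)(0.020202) = 0.42136.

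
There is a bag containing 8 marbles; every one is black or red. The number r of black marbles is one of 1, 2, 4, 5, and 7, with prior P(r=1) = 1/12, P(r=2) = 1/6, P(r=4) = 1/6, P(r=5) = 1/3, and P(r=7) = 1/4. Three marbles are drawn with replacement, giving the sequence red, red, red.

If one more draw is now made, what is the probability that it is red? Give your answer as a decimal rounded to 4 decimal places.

Compute the likelihood of the observed sequence for each case: P(data | r = 1) = (7/8)(7/8)(7/8) = 0.66992; P(data | r = 2) = (6/8)(6/8)(6/8) = 0.42188; P(data | r = 4) = (4/8)(4/8)(4/8) = 0.125; P(data | r = 5) = (3/8)(3/8)(3/8) = 0.052734; P(data | r = 7) = (1/8)(1/8)(1/8) = 0.0019531.
The prior-weighted likelihoods are 1/12 · 0.66992 = 0.055827, 1/6 · 0.42188 = 0.070312, 1/6 · 0.125 = 0.020833, 1/3 · 0.052734 = 0.017578, 1/4 · 0.0019531 = 0.00048828; these sum to 0.16504.
The posterior is then P(r = 1 | data) = 0.33826, P(r = 2 | data) = 0.42604, P(r = 4 | data) = 0.12623, P(r = 5 | data) = 0.10651, P(r = 7 | data) = 0.0029586.
The predictive probability is P(red next | data) = (7/8)(0.33826) + (3/4)(0.42604) + (1/2)(0.12623) + (3/8)(0.10651) + (1/8)(0.0029586) = 0.71893.

0.7189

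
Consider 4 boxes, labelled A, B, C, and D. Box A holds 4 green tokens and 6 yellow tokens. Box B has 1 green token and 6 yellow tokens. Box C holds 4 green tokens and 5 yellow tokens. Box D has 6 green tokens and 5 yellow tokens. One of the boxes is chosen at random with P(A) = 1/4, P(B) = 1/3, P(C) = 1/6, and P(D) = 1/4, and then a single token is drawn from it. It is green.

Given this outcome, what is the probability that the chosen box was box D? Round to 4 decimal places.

0.3808

Under each hypothesis, the probability of this draw is: P(data | box A) = (4/10) = 0.4; P(data | box B) = (1/7) = 0.14286; P(data | box C) = (4/9) = 0.44444; P(data | box D) = (6/11) = 0.54545.
Weighting by the prior gives 1/4 · 0.4 = 0.1, 1/3 · 0.14286 = 0.047619, 1/6 · 0.44444 = 0.074074, 1/4 · 0.54545 = 0.13636; these sum to 0.35806.
Hence P(box D | data) = (0.13636) / (0.35806) = 0.38084.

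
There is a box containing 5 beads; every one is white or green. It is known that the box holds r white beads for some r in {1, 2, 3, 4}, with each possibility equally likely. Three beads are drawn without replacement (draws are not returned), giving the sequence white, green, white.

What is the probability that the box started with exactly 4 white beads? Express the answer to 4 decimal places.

Under each hypothesis, the probability of the observed sequence is: P(data | r = 1) = (1/5)(4/4)(0/3) = 0; P(data | r = 2) = (2/5)(3/4)(1/3) = 1/10; P(data | r = 3) = (3/5)(2/4)(2/3) = 1/5; P(data | r = 4) = (4/5)(1/4)(3/3) = 1/5.
The prior-weighted likelihoods are 1/4 · 0 = 0, 1/4 · 1/10 = 1/40, 1/4 · 1/5 = 1/20, 1/4 · 1/5 = 1/20; summing to 1/8.
So P(r = 4 | data) = (1/20) / (1/8) = 2/5.

0.4000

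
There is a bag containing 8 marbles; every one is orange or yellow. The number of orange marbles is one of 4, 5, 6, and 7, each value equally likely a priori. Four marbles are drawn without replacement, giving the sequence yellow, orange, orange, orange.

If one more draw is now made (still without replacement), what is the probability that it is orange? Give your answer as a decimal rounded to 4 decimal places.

The likelihood of the observed sequence under each hypothesis: P(data | r = 4) = (4/8)(4/7)(3/6)(2/5) = 0.057143; P(data | r = 5) = (3/8)(5/7)(4/6)(3/5) = 0.10714; P(data | r = 6) = (2/8)(6/7)(5/6)(4/5) = 0.14286; P(data | r = 7) = (1/8)(7/7)(6/6)(5/5) = 0.125.
Multiplying each by its prior: 1/4 · 0.057143 = 0.014286, 1/4 · 0.10714 = 0.026786, 1/4 · 0.14286 = 0.035714, 1/4 · 0.125 = 0.03125; summing to 0.10804.
The posterior is then P(r = 4 | data) = 0.13223, P(r = 5 | data) = 0.24793, P(r = 6 | data) = 0.33058, P(r = 7 | data) = 0.28926.
The predictive probability is P(orange next | data) = (1/4)(0.13223) + (1/2)(0.24793) + (3/4)(0.33058) + (1)(0.28926) = 0.69421.

0.6942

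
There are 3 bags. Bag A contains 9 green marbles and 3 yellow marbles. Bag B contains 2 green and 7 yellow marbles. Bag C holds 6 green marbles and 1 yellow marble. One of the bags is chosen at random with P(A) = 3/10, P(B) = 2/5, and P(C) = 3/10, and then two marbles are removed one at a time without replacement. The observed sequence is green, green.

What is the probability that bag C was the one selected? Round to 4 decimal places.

0.5508

For each hypothesis, P(data | H) works out to: P(data | bag A) = (9/12)(8/11) = 0.54545; P(data | bag B) = (2/9)(1/8) = 0.027778; P(data | bag C) = (6/7)(5/6) = 0.71429.
Weighting by the prior gives 3/10 · 0.54545 = 0.16364, 2/5 · 0.027778 = 0.011111, 3/10 · 0.71429 = 0.21429; these sum to 0.38903.
By Bayes' rule, P(bag C | data) = (0.21429) / (0.38903) = 0.55082.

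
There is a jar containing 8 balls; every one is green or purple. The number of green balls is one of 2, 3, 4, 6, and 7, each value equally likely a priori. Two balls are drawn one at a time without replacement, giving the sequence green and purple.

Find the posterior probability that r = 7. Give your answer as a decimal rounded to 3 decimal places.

0.113

For each hypothesis, P(data | H) works out to: P(data | r = 2) = (2/8)(6/7) = 3/14; P(data | r = 3) = (3/8)(5/7) = 15/56; P(data | r = 4) = (4/8)(4/7) = 2/7; P(data | r = 6) = (6/8)(2/7) = 3/14; P(data | r = 7) = (7/8)(1/7) = 1/8.
Weighting by the prior gives 1/5 · 3/14 = 3/70, 1/5 · 15/56 = 3/56, 1/5 · 2/7 = 2/35, 1/5 · 3/14 = 3/70, 1/5 · 1/8 = 1/40; summing to 31/140.
Therefore the posterior P(r = 7 | data) = (1/40) / (31/140) = 7/62.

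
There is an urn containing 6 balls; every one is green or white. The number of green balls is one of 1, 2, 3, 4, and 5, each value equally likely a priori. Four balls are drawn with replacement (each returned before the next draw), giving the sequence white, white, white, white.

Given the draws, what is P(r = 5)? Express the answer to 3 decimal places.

0.001

Compute the likelihood of the observed sequence for each case: P(data | r = 1) = (5/6)(5/6)(5/6)(5/6) = 0.48225; P(data | r = 2) = (4/6)(4/6)(4/6)(4/6) = 0.19753; P(data | r = 3) = (3/6)(3/6)(3/6)(3/6) = 0.0625; P(data | r = 4) = (2/6)(2/6)(2/6)(2/6) = 0.012346; P(data | r = 5) = (1/6)(1/6)(1/6)(1/6) = 0.0007716.
Weighting by the prior gives 1/5 · 0.48225 = 0.096451, 1/5 · 0.19753 = 0.039506, 1/5 · 0.0625 = 0.0125, 1/5 · 0.012346 = 0.0024691, 1/5 · 0.0007716 = 0.00015432; these sum to 0.15108.
So P(r = 5 | data) = (0.00015432) / (0.15108) = 0.0010215.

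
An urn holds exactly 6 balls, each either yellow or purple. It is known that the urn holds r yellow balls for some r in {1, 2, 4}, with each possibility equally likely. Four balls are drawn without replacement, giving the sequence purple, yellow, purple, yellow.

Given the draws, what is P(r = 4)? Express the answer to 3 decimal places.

The likelihood of the observed sequence under each hypothesis: P(data | r = 1) = (5/6)(1/5)(4/4)(0/3) = 0; P(data | r = 2) = (4/6)(2/5)(3/4)(1/3) = 1/15; P(data | r = 4) = (2/6)(4/5)(1/4)(3/3) = 1/15.
Weighting by the prior gives 1/3 · 0 = 0, 1/3 · 1/15 = 1/45, 1/3 · 1/15 = 1/45; summing to 2/45.
By Bayes' rule, P(r = 4 | data) = (1/45) / (2/45) = 1/2.

0.500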